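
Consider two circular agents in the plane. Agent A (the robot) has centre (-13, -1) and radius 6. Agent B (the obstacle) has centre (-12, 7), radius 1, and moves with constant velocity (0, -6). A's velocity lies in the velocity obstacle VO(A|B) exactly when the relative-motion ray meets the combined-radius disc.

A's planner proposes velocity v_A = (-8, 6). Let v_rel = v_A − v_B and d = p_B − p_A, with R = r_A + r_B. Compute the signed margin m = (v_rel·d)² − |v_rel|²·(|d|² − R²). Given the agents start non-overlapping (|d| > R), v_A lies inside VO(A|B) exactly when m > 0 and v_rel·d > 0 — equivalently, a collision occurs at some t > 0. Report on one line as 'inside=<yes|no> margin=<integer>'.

d = (1, 8),  |d|² = 65;  R = 6+1 = 7,  c = 65−7² = 16
v_rel = (-8, 12),  |v_rel|² = 208;  v_rel·d = (-8)·(1) + (12)·(8) = 88
208·t² − 176·t + 16 = 0  ⇒  m = 88² − 208·16 = 4416
m = 4416 > 0,  v_rel·d = 88 > 0  ⇒  inside

inside=yes margin=4416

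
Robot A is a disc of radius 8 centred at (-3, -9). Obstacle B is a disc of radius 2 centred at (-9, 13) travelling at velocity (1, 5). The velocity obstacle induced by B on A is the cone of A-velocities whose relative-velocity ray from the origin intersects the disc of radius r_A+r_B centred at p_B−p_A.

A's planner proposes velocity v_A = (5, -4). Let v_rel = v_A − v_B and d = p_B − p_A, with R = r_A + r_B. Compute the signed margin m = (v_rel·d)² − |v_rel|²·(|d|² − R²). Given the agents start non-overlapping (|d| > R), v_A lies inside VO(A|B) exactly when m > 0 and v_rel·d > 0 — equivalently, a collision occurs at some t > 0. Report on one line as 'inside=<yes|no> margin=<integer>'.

d = (-6, 22),  |d|² = 520;  R = 8+2 = 10,  c = 520−10² = 420
v_rel = (4, -9),  |v_rel|² = 97;  v_rel·d = (4)·(-6) + (-9)·(22) = -222
97·t² + 444·t + 420 = 0  ⇒  m = (-222)² − 97·420 = 8544
m = 8544 > 0,  v_rel·d = -222 < 0  ⇒  outside

inside=no margin=8544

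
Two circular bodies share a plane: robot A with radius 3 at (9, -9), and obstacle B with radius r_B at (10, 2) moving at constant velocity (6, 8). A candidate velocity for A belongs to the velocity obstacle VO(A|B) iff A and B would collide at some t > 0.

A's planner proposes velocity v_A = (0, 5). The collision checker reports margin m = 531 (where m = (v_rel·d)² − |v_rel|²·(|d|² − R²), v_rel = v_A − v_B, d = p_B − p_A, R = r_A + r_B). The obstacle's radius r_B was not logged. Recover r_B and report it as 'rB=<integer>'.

m = 531
d = (1, 11);  v_rel = (-6, -3),  |v_rel|² = 45
v_rel×d = (-6)·(11) − (-3)·(1) = -63
since m = R²·45 − (-63)²:  R² = (3969 + 531) / 45 = 100
R = √100 = 10  ⇒  r_B = 10 − 3 = 7

rB=7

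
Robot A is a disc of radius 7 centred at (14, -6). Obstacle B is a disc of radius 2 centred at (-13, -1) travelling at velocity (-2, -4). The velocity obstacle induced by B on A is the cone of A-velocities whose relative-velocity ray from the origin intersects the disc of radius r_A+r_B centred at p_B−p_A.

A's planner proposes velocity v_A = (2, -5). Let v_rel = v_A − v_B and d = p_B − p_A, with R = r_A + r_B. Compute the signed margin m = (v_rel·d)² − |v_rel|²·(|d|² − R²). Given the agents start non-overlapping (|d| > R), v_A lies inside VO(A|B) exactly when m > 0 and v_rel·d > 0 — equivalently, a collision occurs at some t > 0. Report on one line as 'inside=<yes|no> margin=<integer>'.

d = (-27, 5),  |d|² = 754;  R = 7+2 = 9,  c = 754−9² = 673
v_rel = (4, -1),  |v_rel|² = 17;  v_rel·d = (4)·(-27) + (-1)·(5) = -113
17·t² + 226·t + 673 = 0  ⇒  m = (-113)² − 17·673 = 1328
m = 1328 > 0,  v_rel·d = -113 < 0  ⇒  outside

inside=no margin=1328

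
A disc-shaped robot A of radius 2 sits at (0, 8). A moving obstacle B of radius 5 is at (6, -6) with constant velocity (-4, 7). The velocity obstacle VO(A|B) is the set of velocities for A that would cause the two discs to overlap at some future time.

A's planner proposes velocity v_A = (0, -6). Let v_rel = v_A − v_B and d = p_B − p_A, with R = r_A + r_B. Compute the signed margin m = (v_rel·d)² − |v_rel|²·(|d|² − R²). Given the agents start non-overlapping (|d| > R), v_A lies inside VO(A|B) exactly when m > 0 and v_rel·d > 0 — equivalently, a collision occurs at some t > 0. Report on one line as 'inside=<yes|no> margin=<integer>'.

d = (6, -14),  |d|² = 232;  R = 2+5 = 7,  c = 232−7² = 183
v_rel = (4, -13),  |v_rel|² = 185;  v_rel·d = (4)·(6) + (-13)·(-14) = 206
185·t² − 412·t + 183 = 0  ⇒  m = 206² − 185·183 = 8581
m = 8581 > 0,  v_rel·d = 206 > 0  ⇒  inside

inside=yes margin=8581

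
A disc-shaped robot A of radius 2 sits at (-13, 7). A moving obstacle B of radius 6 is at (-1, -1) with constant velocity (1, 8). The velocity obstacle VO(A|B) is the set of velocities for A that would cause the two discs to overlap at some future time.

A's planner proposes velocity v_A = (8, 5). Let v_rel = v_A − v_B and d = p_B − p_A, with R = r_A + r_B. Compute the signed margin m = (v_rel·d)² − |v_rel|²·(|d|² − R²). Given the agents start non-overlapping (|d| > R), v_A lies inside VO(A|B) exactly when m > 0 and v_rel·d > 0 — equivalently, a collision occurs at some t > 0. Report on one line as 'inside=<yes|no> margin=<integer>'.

d = (12, -8),  |d|² = 208;  R = 2+6 = 8,  c = 208−8² = 144
v_rel = (7, -3),  |v_rel|² = 58;  v_rel·d = (7)·(12) + (-3)·(-8) = 108
58·t² − 216·t + 144 = 0  ⇒  m = 108² − 58·144 = 3312
m = 3312 > 0,  v_rel·d = 108 > 0  ⇒  inside

inside=yes margin=3312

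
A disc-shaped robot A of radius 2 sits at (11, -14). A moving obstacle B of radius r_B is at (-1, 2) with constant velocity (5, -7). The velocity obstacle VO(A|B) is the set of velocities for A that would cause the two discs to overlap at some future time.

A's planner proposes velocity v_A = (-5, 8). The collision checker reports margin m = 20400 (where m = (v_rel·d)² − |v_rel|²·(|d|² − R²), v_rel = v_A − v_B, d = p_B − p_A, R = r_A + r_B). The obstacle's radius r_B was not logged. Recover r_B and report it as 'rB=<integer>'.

m = 20400
d = (-12, 16);  v_rel = (-10, 15),  |v_rel|² = 325
v_rel×d = (-10)·(16) − (15)·(-12) = 20
since m = R²·325 − 20²:  R² = (400 + 20400) / 325 = 64
R = √64 = 8  ⇒  r_B = 8 − 2 = 6

rB=6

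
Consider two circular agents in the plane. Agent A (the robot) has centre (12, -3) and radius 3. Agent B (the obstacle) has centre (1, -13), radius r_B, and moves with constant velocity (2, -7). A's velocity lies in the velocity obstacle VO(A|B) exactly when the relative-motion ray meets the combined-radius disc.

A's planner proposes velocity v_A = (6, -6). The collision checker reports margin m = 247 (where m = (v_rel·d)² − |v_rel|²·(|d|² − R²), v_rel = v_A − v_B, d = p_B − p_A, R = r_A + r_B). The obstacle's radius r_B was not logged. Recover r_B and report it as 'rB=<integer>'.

m = 247
d = (-11, -10);  v_rel = (4, 1),  |v_rel|² = 17
v_rel×d = (4)·(-10) − (1)·(-11) = -29
since m = R²·17 − (-29)²:  R² = (841 + 247) / 17 = 64
R = √64 = 8  ⇒  r_B = 8 − 3 = 5

rB=5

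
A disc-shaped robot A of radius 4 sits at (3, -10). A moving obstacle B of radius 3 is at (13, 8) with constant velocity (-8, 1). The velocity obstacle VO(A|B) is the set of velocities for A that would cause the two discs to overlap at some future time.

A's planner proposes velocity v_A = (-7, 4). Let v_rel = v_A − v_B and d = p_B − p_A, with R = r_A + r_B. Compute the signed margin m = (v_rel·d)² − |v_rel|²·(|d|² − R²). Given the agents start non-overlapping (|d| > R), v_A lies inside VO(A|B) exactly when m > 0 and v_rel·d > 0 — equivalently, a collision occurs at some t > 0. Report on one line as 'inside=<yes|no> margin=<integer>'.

d = (10, 18),  |d|² = 424;  R = 4+3 = 7,  c = 424−7² = 375
v_rel = (1, 3),  |v_rel|² = 10;  v_rel·d = (1)·(10) + (3)·(18) = 64
10·t² − 128·t + 375 = 0  ⇒  m = 64² − 10·375 = 346
m = 346 > 0,  v_rel·d = 64 > 0  ⇒  inside

inside=yes margin=346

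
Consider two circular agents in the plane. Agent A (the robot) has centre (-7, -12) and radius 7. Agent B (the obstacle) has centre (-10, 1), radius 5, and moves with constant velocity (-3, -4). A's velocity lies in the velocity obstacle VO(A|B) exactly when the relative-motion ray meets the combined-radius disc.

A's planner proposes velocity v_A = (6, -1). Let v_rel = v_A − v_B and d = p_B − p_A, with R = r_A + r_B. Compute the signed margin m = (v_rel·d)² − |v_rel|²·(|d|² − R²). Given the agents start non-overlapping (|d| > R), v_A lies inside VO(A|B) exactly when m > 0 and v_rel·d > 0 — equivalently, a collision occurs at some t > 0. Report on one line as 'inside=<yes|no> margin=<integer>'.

d = (-3, 13),  |d|² = 178;  R = 7+5 = 12,  c = 178−12² = 34
v_rel = (9, 3),  |v_rel|² = 90;  v_rel·d = (9)·(-3) + (3)·(13) = 12
90·t² − 24·t + 34 = 0  ⇒  m = 12² − 90·34 = -2916
m = -2916 < 0,  v_rel·d = 12 > 0  ⇒  outside

inside=no margin=-2916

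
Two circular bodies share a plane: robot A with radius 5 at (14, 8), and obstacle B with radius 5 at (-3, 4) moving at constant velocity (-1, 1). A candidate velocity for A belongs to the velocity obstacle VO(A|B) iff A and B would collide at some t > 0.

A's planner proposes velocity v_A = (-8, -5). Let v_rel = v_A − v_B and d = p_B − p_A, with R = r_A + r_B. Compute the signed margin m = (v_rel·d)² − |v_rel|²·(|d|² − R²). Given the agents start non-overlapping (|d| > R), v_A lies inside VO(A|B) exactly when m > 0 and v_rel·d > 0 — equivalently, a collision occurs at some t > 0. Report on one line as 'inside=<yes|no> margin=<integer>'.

d = (-17, -4),  |d|² = 305;  R = 5+5 = 10,  c = 305−10² = 205
v_rel = (-7, -6),  |v_rel|² = 85;  v_rel·d = (-7)·(-17) + (-6)·(-4) = 143
85·t² − 286·t + 205 = 0  ⇒  m = 143² − 85·205 = 3024
m = 3024 > 0,  v_rel·d = 143 > 0  ⇒  inside

inside=yes margin=3024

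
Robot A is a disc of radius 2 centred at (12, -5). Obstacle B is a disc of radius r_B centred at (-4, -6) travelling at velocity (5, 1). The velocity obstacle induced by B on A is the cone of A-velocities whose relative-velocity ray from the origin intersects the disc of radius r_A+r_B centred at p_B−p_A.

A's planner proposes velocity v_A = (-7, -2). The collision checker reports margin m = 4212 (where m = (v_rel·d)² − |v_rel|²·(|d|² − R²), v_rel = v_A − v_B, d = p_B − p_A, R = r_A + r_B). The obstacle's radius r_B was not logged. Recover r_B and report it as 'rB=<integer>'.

m = 4212
d = (-16, -1);  v_rel = (-12, -3),  |v_rel|² = 153
v_rel×d = (-12)·(-1) − (-3)·(-16) = -36
since m = R²·153 − (-36)²:  R² = (1296 + 4212) / 153 = 36
R = √36 = 6  ⇒  r_B = 6 − 2 = 4

rB=4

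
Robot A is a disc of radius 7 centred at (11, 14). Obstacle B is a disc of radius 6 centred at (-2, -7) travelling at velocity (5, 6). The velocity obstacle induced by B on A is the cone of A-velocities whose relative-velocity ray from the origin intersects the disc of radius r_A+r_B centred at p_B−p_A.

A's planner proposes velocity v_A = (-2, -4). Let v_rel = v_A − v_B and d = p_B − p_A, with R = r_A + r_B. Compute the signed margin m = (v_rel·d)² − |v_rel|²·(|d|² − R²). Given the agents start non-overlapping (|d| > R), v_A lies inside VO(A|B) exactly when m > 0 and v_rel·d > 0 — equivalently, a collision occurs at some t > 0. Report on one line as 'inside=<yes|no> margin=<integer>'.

d = (-13, -21),  |d|² = 610;  R = 7+6 = 13,  c = 610−13² = 441
v_rel = (-7, -10),  |v_rel|² = 149;  v_rel·d = (-7)·(-13) + (-10)·(-21) = 301
149·t² − 602·t + 441 = 0  ⇒  m = 301² − 149·441 = 24892
m = 24892 > 0,  v_rel·d = 301 > 0  ⇒  inside

inside=yes margin=24892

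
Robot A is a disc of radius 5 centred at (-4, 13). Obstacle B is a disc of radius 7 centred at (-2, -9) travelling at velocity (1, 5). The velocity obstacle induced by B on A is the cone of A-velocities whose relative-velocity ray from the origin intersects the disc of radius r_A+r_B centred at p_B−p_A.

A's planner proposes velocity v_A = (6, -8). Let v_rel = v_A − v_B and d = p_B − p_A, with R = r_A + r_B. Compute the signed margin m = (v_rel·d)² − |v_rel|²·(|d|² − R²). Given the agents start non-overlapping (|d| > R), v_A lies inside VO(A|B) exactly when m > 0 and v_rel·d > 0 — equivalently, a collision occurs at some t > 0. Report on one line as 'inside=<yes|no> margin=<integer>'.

d = (2, -22),  |d|² = 488;  R = 5+7 = 12,  c = 488−12² = 344
v_rel = (5, -13),  |v_rel|² = 194;  v_rel·d = (5)·(2) + (-13)·(-22) = 296
194·t² − 592·t + 344 = 0  ⇒  m = 296² − 194·344 = 20880
m = 20880 > 0,  v_rel·d = 296 > 0  ⇒  inside

inside=yes margin=20880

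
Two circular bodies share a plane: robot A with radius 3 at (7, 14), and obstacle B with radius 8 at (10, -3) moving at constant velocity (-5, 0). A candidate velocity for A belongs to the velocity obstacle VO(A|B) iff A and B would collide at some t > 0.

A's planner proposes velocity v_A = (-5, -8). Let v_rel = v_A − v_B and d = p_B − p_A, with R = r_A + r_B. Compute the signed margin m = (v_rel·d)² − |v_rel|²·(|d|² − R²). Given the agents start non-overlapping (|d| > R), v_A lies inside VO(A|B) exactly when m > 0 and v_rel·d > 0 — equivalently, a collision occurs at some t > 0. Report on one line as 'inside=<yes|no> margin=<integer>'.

d = (3, -17),  |d|² = 298;  R = 3+8 = 11,  c = 298−11² = 177
v_rel = (0, -8),  |v_rel|² = 64;  v_rel·d = (0)·(3) + (-8)·(-17) = 136
64·t² − 272·t + 177 = 0  ⇒  m = 136² − 64·177 = 7168
m = 7168 > 0,  v_rel·d = 136 > 0  ⇒  inside

inside=yes margin=7168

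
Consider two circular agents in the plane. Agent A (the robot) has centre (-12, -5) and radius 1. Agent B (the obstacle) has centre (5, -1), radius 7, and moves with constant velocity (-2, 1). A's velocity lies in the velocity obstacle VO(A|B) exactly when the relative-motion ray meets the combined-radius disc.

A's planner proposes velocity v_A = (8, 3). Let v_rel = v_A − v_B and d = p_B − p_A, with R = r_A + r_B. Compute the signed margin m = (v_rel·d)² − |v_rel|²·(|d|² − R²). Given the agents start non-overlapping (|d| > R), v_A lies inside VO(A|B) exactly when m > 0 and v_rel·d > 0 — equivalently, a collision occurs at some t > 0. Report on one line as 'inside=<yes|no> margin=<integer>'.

d = (17, 4),  |d|² = 305;  R = 1+7 = 8,  c = 305−8² = 241
v_rel = (10, 2),  |v_rel|² = 104;  v_rel·d = (10)·(17) + (2)·(4) = 178
104·t² − 356·t + 241 = 0  ⇒  m = 178² − 104·241 = 6620
m = 6620 > 0,  v_rel·d = 178 > 0  ⇒  inside

inside=yes margin=6620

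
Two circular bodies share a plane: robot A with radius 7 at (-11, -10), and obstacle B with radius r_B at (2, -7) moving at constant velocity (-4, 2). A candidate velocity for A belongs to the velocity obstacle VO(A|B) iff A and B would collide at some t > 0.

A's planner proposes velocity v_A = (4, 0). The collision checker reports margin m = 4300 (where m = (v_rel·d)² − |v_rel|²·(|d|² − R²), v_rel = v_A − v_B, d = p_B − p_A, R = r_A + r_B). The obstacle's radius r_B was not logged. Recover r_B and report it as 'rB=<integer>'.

m = 4300
d = (13, 3);  v_rel = (8, -2),  |v_rel|² = 68
v_rel×d = (8)·(3) − (-2)·(13) = 50
since m = R²·68 − 50²:  R² = (2500 + 4300) / 68 = 100
R = √100 = 10  ⇒  r_B = 10 − 7 = 3

rB=3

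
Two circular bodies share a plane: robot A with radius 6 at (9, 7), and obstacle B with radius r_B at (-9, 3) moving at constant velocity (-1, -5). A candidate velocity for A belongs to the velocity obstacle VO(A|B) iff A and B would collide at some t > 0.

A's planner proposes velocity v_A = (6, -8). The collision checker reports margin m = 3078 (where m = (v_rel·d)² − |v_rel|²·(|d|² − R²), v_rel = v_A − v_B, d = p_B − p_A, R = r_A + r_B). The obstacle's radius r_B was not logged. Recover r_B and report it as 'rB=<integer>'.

m = 3078
d = (-18, -4);  v_rel = (7, -3),  |v_rel|² = 58
v_rel×d = (7)·(-4) − (-3)·(-18) = -82
since m = R²·58 − (-82)²:  R² = (6724 + 3078) / 58 = 169
R = √169 = 13  ⇒  r_B = 13 − 6 = 7

rB=7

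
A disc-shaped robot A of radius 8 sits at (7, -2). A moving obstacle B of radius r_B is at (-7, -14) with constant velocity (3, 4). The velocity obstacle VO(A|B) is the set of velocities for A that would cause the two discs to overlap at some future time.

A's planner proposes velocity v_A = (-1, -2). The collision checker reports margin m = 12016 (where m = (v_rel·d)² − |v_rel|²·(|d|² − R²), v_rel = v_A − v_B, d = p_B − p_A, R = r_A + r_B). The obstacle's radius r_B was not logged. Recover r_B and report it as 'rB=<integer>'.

m = 12016
d = (-14, -12);  v_rel = (-4, -6),  |v_rel|² = 52
v_rel×d = (-4)·(-12) − (-6)·(-14) = -36
since m = R²·52 − (-36)²:  R² = (1296 + 12016) / 52 = 256
R = √256 = 16  ⇒  r_B = 16 − 8 = 8

rB=8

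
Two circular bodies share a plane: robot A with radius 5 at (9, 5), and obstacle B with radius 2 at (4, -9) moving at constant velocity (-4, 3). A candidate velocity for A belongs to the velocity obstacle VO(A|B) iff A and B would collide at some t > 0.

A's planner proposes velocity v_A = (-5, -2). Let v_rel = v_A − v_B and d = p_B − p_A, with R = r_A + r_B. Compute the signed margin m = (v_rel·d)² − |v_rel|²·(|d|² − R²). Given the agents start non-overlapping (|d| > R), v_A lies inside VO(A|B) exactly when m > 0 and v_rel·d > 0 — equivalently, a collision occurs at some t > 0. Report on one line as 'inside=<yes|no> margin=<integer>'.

d = (-5, -14),  |d|² = 221;  R = 5+2 = 7,  c = 221−7² = 172
v_rel = (-1, -5),  |v_rel|² = 26;  v_rel·d = (-1)·(-5) + (-5)·(-14) = 75
26·t² − 150·t + 172 = 0  ⇒  m = 75² − 26·172 = 1153
m = 1153 > 0,  v_rel·d = 75 > 0  ⇒  inside

inside=yes margin=1153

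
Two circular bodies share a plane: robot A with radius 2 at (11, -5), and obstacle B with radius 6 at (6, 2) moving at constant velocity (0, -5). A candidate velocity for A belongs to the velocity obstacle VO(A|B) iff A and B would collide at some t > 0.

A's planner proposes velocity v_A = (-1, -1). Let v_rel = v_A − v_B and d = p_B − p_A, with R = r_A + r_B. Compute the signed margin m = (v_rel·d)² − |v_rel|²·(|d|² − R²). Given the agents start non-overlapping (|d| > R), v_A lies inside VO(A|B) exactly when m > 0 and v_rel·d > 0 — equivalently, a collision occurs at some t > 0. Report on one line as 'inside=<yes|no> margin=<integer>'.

d = (-5, 7),  |d|² = 74;  R = 2+6 = 8,  c = 74−8² = 10
v_rel = (-1, 4),  |v_rel|² = 17;  v_rel·d = (-1)·(-5) + (4)·(7) = 33
17·t² − 66·t + 10 = 0  ⇒  m = 33² − 17·10 = 919
m = 919 > 0,  v_rel·d = 33 > 0  ⇒  inside

inside=yes margin=919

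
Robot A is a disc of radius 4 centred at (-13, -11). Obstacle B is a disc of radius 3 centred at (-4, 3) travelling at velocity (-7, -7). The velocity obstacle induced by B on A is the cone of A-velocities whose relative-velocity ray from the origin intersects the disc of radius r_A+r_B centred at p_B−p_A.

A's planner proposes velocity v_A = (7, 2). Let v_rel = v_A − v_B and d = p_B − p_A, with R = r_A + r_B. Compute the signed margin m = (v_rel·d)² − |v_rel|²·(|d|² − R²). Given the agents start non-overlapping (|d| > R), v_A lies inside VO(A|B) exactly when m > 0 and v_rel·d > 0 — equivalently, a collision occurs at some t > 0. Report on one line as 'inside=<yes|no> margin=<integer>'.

d = (9, 14),  |d|² = 277;  R = 4+3 = 7,  c = 277−7² = 228
v_rel = (14, 9),  |v_rel|² = 277;  v_rel·d = (14)·(9) + (9)·(14) = 252
277·t² − 504·t + 228 = 0  ⇒  m = 252² − 277·228 = 348
m = 348 > 0,  v_rel·d = 252 > 0  ⇒  inside

inside=yes margin=348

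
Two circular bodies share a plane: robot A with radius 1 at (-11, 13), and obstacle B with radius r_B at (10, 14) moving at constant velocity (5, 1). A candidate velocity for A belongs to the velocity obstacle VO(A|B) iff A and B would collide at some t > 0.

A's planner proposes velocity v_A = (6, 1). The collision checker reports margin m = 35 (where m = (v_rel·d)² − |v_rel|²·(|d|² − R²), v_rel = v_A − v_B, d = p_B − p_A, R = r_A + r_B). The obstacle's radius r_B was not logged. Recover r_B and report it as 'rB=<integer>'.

m = 35
d = (21, 1);  v_rel = (1, 0),  |v_rel|² = 1
v_rel×d = (1)·(1) − (0)·(21) = 1
since m = R²·1 − 1²:  R² = (1 + 35) / 1 = 36
R = √36 = 6  ⇒  r_B = 6 − 1 = 5

rB=5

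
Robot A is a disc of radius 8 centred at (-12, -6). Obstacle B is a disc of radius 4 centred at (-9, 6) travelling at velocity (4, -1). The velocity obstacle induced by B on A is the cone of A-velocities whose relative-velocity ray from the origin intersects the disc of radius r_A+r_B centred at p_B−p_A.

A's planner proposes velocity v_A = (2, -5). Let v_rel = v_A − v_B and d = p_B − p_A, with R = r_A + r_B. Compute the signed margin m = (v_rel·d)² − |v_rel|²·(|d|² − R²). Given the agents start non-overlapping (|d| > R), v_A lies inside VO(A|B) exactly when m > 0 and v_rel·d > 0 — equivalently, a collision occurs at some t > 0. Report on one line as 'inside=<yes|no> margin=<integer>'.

d = (3, 12),  |d|² = 153;  R = 8+4 = 12,  c = 153−12² = 9
v_rel = (-2, -4),  |v_rel|² = 20;  v_rel·d = (-2)·(3) + (-4)·(12) = -54
20·t² + 108·t + 9 = 0  ⇒  m = (-54)² − 20·9 = 2736
m = 2736 > 0,  v_rel·d = -54 < 0  ⇒  outside

inside=no margin=2736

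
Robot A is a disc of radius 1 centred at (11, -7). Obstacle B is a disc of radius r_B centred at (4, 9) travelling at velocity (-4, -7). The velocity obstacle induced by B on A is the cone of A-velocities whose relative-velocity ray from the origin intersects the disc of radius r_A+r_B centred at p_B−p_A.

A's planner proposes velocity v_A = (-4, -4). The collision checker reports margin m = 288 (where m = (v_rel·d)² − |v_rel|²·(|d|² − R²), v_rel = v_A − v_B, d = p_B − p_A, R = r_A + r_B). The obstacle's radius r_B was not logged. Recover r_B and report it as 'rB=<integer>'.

m = 288
d = (-7, 16);  v_rel = (0, 3),  |v_rel|² = 9
v_rel×d = (0)·(16) − (3)·(-7) = 21
since m = R²·9 − 21²:  R² = (441 + 288) / 9 = 81
R = √81 = 9  ⇒  r_B = 9 − 1 = 8

rB=8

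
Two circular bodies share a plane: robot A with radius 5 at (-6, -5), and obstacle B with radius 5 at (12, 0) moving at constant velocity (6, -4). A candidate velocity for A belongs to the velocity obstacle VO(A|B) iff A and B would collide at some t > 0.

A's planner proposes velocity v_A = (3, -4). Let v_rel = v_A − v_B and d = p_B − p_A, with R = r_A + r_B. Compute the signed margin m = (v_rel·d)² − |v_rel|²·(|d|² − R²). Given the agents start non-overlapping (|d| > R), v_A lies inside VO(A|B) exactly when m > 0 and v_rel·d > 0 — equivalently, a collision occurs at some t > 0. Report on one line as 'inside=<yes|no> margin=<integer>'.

d = (18, 5),  |d|² = 349;  R = 5+5 = 10,  c = 349−10² = 249
v_rel = (-3, 0),  |v_rel|² = 9;  v_rel·d = (-3)·(18) + (0)·(5) = -54
9·t² + 108·t + 249 = 0  ⇒  m = (-54)² − 9·249 = 675
m = 675 > 0,  v_rel·d = -54 < 0  ⇒  outside

inside=no margin=675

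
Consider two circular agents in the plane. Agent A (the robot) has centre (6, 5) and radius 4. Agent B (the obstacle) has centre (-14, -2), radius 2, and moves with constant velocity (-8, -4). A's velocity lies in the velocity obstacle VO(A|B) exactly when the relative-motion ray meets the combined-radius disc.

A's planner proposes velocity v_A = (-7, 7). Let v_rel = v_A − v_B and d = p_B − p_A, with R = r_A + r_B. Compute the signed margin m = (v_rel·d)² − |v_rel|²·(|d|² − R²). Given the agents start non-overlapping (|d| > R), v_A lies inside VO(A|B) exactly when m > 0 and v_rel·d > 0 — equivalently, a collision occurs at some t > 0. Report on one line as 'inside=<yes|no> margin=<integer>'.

d = (-20, -7),  |d|² = 449;  R = 4+2 = 6,  c = 449−6² = 413
v_rel = (1, 11),  |v_rel|² = 122;  v_rel·d = (1)·(-20) + (11)·(-7) = -97
122·t² + 194·t + 413 = 0  ⇒  m = (-97)² − 122·413 = -40977
m = -40977 < 0,  v_rel·d = -97 < 0  ⇒  outside

inside=no margin=-40977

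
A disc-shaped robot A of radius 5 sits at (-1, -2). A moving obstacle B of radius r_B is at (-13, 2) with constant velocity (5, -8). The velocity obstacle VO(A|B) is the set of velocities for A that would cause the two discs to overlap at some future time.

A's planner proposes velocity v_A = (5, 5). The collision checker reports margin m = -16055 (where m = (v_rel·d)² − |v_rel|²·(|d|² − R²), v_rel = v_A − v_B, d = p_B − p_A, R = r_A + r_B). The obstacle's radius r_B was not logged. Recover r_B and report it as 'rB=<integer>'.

m = -16055
d = (-12, 4);  v_rel = (0, 13),  |v_rel|² = 169
v_rel×d = (0)·(4) − (13)·(-12) = 156
since m = R²·169 − 156²:  R² = (24336 + -16055) / 169 = 49
R = √49 = 7  ⇒  r_B = 7 − 5 = 2

rB=2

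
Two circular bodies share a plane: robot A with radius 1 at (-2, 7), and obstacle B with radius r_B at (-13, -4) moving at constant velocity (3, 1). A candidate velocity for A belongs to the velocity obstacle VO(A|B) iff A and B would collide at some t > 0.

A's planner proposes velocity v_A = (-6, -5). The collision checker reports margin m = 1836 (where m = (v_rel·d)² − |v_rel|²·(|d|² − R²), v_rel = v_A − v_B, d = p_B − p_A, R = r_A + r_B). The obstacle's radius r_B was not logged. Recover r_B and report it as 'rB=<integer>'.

m = 1836
d = (-11, -11);  v_rel = (-9, -6),  |v_rel|² = 117
v_rel×d = (-9)·(-11) − (-6)·(-11) = 33
since m = R²·117 − 33²:  R² = (1089 + 1836) / 117 = 25
R = √25 = 5  ⇒  r_B = 5 − 1 = 4

rB=4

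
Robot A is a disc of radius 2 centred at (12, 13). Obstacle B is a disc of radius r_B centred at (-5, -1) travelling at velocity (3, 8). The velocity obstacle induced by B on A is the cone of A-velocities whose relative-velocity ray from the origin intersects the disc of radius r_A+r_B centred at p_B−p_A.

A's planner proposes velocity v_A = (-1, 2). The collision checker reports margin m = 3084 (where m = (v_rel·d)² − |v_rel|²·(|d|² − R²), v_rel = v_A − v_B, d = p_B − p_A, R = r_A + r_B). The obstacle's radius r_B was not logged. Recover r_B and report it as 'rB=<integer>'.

m = 3084
d = (-17, -14);  v_rel = (-4, -6),  |v_rel|² = 52
v_rel×d = (-4)·(-14) − (-6)·(-17) = -46
since m = R²·52 − (-46)²:  R² = (2116 + 3084) / 52 = 100
R = √100 = 10  ⇒  r_B = 10 − 2 = 8

rB=8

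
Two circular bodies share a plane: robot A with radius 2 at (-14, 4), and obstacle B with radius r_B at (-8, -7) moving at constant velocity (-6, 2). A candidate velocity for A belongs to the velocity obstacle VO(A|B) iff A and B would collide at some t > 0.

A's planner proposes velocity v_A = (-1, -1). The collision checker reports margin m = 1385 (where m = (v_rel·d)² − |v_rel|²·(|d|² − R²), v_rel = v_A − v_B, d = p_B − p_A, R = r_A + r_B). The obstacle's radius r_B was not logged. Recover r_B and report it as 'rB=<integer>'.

m = 1385
d = (6, -11);  v_rel = (5, -3),  |v_rel|² = 34
v_rel×d = (5)·(-11) − (-3)·(6) = -37
since m = R²·34 − (-37)²:  R² = (1369 + 1385) / 34 = 81
R = √81 = 9  ⇒  r_B = 9 − 2 = 7

rB=7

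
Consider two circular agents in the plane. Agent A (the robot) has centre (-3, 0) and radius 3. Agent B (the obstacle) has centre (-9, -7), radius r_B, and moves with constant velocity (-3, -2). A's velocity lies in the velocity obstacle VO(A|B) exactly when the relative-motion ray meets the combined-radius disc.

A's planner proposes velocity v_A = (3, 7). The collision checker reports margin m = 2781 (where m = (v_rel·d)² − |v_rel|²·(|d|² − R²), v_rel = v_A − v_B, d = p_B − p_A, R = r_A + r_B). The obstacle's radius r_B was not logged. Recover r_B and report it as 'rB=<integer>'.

m = 2781
d = (-6, -7);  v_rel = (6, 9),  |v_rel|² = 117
v_rel×d = (6)·(-7) − (9)·(-6) = 12
since m = R²·117 − 12²:  R² = (144 + 2781) / 117 = 25
R = √25 = 5  ⇒  r_B = 5 − 3 = 2

rB=2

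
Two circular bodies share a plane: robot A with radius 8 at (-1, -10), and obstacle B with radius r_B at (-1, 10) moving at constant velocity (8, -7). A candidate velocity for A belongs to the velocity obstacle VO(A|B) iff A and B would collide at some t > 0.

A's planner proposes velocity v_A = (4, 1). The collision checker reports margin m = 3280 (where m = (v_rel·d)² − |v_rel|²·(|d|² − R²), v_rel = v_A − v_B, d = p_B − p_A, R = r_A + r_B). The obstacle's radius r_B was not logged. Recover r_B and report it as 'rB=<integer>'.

m = 3280
d = (0, 20);  v_rel = (-4, 8),  |v_rel|² = 80
v_rel×d = (-4)·(20) − (8)·(0) = -80
since m = R²·80 − (-80)²:  R² = (6400 + 3280) / 80 = 121
R = √121 = 11  ⇒  r_B = 11 − 8 = 3

rB=3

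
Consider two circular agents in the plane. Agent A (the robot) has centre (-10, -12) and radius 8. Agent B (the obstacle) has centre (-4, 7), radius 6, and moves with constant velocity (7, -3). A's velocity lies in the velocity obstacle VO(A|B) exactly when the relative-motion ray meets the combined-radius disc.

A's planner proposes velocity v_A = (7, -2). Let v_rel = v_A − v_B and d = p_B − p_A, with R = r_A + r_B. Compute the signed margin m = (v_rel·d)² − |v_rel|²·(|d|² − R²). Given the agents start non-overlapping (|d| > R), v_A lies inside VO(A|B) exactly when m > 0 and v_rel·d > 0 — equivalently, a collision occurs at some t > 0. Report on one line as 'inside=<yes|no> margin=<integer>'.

d = (6, 19),  |d|² = 397;  R = 8+6 = 14,  c = 397−14² = 201
v_rel = (0, 1),  |v_rel|² = 1;  v_rel·d = (0)·(6) + (1)·(19) = 19
1·t² − 38·t + 201 = 0  ⇒  m = 19² − 1·201 = 160
m = 160 > 0,  v_rel·d = 19 > 0  ⇒  inside

inside=yes margin=160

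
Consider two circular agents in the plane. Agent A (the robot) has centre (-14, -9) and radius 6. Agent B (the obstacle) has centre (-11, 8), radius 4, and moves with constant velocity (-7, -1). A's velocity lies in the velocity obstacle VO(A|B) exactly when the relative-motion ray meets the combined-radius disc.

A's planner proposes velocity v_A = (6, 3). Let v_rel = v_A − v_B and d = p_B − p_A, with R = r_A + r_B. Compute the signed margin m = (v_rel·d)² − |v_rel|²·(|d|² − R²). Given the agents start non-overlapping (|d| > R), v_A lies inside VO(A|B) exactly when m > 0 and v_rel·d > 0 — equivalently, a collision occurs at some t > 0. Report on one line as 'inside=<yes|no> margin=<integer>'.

d = (3, 17),  |d|² = 298;  R = 6+4 = 10,  c = 298−10² = 198
v_rel = (13, 4),  |v_rel|² = 185;  v_rel·d = (13)·(3) + (4)·(17) = 107
185·t² − 214·t + 198 = 0  ⇒  m = 107² − 185·198 = -25181
m = -25181 < 0,  v_rel·d = 107 > 0  ⇒  outside

inside=no margin=-25181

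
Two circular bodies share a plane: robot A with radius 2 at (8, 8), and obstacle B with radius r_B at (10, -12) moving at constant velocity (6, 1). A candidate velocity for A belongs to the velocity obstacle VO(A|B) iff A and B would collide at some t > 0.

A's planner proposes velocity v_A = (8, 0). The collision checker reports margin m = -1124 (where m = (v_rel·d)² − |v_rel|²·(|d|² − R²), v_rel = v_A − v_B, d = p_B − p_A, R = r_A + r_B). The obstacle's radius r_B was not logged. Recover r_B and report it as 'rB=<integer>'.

m = -1124
d = (2, -20);  v_rel = (2, -1),  |v_rel|² = 5
v_rel×d = (2)·(-20) − (-1)·(2) = -38
since m = R²·5 − (-38)²:  R² = (1444 + -1124) / 5 = 64
R = √64 = 8  ⇒  r_B = 8 − 2 = 6

rB=6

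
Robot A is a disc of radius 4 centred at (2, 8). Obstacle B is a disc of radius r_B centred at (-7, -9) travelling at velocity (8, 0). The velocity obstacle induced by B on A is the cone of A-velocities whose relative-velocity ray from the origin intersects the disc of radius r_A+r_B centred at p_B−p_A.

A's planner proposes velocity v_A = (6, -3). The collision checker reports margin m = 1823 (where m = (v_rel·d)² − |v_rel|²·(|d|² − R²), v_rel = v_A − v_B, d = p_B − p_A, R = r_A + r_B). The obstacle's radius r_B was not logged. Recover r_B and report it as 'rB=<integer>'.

m = 1823
d = (-9, -17);  v_rel = (-2, -3),  |v_rel|² = 13
v_rel×d = (-2)·(-17) − (-3)·(-9) = 7
since m = R²·13 − 7²:  R² = (49 + 1823) / 13 = 144
R = √144 = 12  ⇒  r_B = 12 − 4 = 8

rB=8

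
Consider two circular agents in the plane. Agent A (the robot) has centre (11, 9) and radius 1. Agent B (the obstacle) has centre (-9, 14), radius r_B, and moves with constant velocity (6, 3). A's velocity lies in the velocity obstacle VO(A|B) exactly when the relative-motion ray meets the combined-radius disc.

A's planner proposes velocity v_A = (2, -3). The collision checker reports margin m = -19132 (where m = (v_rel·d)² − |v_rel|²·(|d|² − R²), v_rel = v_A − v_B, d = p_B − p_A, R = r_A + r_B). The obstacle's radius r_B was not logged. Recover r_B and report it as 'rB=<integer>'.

m = -19132
d = (-20, 5);  v_rel = (-4, -6),  |v_rel|² = 52
v_rel×d = (-4)·(5) − (-6)·(-20) = -140
since m = R²·52 − (-140)²:  R² = (19600 + -19132) / 52 = 9
R = √9 = 3  ⇒  r_B = 3 − 1 = 2

rB=2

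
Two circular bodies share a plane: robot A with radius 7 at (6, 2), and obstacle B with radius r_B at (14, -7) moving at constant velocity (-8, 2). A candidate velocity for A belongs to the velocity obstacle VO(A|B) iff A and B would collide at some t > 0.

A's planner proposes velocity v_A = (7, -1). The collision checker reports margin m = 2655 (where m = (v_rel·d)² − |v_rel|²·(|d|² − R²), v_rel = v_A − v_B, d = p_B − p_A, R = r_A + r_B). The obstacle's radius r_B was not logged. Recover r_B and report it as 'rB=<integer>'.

m = 2655
d = (8, -9);  v_rel = (15, -3),  |v_rel|² = 234
v_rel×d = (15)·(-9) − (-3)·(8) = -111
since m = R²·234 − (-111)²:  R² = (12321 + 2655) / 234 = 64
R = √64 = 8  ⇒  r_B = 8 − 7 = 1

rB=1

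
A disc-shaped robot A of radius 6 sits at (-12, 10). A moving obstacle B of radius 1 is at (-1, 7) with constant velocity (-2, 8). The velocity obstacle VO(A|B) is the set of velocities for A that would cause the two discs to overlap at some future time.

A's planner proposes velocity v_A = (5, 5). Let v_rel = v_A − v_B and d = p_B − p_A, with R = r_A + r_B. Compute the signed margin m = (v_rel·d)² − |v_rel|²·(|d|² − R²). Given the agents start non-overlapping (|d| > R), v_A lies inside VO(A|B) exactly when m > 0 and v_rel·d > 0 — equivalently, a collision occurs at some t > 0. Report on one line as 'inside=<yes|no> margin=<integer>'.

d = (11, -3),  |d|² = 130;  R = 6+1 = 7,  c = 130−7² = 81
v_rel = (7, -3),  |v_rel|² = 58;  v_rel·d = (7)·(11) + (-3)·(-3) = 86
58·t² − 172·t + 81 = 0  ⇒  m = 86² − 58·81 = 2698
m = 2698 > 0,  v_rel·d = 86 > 0  ⇒  inside

inside=yes margin=2698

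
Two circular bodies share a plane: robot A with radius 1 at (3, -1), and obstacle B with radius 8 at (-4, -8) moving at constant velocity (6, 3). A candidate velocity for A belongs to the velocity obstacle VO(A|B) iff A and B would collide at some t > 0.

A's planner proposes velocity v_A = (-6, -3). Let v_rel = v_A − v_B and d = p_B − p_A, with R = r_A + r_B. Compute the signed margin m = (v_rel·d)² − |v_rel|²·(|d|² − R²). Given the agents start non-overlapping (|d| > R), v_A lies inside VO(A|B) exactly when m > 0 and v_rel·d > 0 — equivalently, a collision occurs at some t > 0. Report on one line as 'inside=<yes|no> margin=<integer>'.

d = (-7, -7),  |d|² = 98;  R = 1+8 = 9,  c = 98−9² = 17
v_rel = (-12, -6),  |v_rel|² = 180;  v_rel·d = (-12)·(-7) + (-6)·(-7) = 126
180·t² − 252·t + 17 = 0  ⇒  m = 126² − 180·17 = 12816
m = 12816 > 0,  v_rel·d = 126 > 0  ⇒  inside

inside=yes margin=12816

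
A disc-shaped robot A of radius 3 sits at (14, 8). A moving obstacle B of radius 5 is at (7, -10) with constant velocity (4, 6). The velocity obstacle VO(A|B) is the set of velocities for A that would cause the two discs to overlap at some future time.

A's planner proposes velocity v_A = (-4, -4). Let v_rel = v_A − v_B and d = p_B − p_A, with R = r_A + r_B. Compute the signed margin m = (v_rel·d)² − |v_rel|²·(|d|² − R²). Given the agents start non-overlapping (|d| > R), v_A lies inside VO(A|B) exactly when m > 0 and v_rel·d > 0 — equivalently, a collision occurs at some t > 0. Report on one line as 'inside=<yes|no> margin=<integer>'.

d = (-7, -18),  |d|² = 373;  R = 3+5 = 8,  c = 373−8² = 309
v_rel = (-8, -10),  |v_rel|² = 164;  v_rel·d = (-8)·(-7) + (-10)·(-18) = 236
164·t² − 472·t + 309 = 0  ⇒  m = 236² − 164·309 = 5020
m = 5020 > 0,  v_rel·d = 236 > 0  ⇒  inside

inside=yes margin=5020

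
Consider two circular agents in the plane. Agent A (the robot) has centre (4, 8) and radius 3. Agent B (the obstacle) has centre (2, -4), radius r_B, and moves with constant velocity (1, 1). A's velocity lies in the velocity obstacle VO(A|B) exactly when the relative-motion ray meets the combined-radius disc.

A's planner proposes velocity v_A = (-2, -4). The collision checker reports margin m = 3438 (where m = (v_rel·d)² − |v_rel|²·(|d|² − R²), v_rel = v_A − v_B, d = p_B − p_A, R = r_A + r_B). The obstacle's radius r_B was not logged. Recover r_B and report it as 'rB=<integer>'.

m = 3438
d = (-2, -12);  v_rel = (-3, -5),  |v_rel|² = 34
v_rel×d = (-3)·(-12) − (-5)·(-2) = 26
since m = R²·34 − 26²:  R² = (676 + 3438) / 34 = 121
R = √121 = 11  ⇒  r_B = 11 − 3 = 8

rB=8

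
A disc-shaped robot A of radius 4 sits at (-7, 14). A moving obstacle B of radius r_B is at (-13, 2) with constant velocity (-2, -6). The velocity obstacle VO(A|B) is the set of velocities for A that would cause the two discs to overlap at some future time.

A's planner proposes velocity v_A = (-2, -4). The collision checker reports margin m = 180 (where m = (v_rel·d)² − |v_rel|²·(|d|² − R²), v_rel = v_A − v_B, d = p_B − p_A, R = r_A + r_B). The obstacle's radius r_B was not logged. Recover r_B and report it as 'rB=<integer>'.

m = 180
d = (-6, -12);  v_rel = (0, 2),  |v_rel|² = 4
v_rel×d = (0)·(-12) − (2)·(-6) = 12
since m = R²·4 − 12²:  R² = (144 + 180) / 4 = 81
R = √81 = 9  ⇒  r_B = 9 − 4 = 5

rB=5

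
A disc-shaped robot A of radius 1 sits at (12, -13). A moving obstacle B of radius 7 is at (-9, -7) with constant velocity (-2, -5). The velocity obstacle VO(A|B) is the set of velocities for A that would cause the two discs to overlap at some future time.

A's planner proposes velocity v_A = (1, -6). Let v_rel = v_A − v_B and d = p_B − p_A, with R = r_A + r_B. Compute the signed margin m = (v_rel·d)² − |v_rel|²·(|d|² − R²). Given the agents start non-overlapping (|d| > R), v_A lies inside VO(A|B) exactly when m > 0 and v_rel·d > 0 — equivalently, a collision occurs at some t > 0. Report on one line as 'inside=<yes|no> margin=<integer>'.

d = (-21, 6),  |d|² = 477;  R = 1+7 = 8,  c = 477−8² = 413
v_rel = (3, -1),  |v_rel|² = 10;  v_rel·d = (3)·(-21) + (-1)·(6) = -69
10·t² + 138·t + 413 = 0  ⇒  m = (-69)² − 10·413 = 631
m = 631 > 0,  v_rel·d = -69 < 0  ⇒  outside

inside=no margin=631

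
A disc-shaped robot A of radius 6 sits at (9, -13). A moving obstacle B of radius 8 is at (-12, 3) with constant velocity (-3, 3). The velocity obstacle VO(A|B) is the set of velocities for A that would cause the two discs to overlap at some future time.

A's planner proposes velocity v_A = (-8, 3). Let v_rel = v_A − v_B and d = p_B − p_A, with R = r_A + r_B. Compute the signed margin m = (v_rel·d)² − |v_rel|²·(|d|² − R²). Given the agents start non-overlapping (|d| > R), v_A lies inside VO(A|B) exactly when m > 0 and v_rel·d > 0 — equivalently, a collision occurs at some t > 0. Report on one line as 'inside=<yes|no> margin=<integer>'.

d = (-21, 16),  |d|² = 697;  R = 6+8 = 14,  c = 697−14² = 501
v_rel = (-5, 0),  |v_rel|² = 25;  v_rel·d = (-5)·(-21) + (0)·(16) = 105
25·t² − 210·t + 501 = 0  ⇒  m = 105² − 25·501 = -1500
m = -1500 < 0,  v_rel·d = 105 > 0  ⇒  outside

inside=no margin=-1500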